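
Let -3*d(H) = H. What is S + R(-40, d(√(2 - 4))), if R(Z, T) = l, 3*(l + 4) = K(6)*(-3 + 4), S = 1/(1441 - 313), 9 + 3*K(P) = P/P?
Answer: -16541/3384 ≈ -4.8880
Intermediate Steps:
K(P) = -8/3 (K(P) = -3 + (P/P)/3 = -3 + (⅓)*1 = -3 + ⅓ = -8/3)
d(H) = -H/3
S = 1/1128 ≈ 0.00088653
l = -44/9 (l = -4 + (-8*(-3 + 4)/3)/3 = -4 + (-8/3*1)/3 = -4 + (⅓)*(-8/3) = -4 - 8/9 = -44/9 ≈ -4.8889)
R(Z, T) = -44/9
S + R(-40, d(√(2 - 4))) = 1/1128 - 44/9 = -16541/3384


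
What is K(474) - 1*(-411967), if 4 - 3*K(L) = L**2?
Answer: 1011229/3 ≈ 3.3708e+5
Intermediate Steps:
K(L) = 4/3 - L**2/3
K(474) - 1*(-411967) = (4/3 - 1/3*474**2) - 1*(-411967) = (4/3 - 1/3*224676) + 411967 = (4/3 - 74892) + 411967 = -224672/3 + 411967 = 1011229/3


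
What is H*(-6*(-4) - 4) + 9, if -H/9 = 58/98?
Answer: -4779/49 ≈ -97.531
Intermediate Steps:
H = -261/49 (H = -522/98 = -9*29/49 = -261/49 ≈ -5.3265)
H*(-6*(-4) - 4) + 9 = -261*(-6*(-4) - 4)/49 + 9 = -261*(24 - 4)/49 + 9 = -261/49*20 + 9 = -5220/49 + 9 = -4779/49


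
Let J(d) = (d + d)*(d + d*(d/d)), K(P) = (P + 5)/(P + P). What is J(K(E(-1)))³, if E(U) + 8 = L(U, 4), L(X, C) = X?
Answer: 4096/531441 ≈ 0.0077073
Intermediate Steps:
E(U) = -8 + U
K(P) = (5 + P)/(2*P) (K(P) = (5 + P)/((2*P)) = (5 + P)*(1/(2*P)) = (5 + P)/(2*P))
J(d) = 4*d² (J(d) = (2*d)*(d + d*1) = (2*d)*(d + d) = (2*d)*(2*d) = 4*d²)
J(K(E(-1)))³ = (4*((5 + (-8 - 1))/(2*(-8 - 1)))²)³ = (4*((½)*(5 - 9)/(-9))²)³ = (4*((½)*(-⅑)*(-4))²)³ = (4*(2/9)²)³ = (4*(4/81))³ = (16/81)³ = 4096/531441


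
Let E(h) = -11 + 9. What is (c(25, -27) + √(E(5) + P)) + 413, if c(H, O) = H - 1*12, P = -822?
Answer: 426 + 2*I*√206 ≈ 426.0 + 28.705*I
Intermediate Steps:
c(H, O) = -12 + H (c(H, O) = H - 12 = -12 + H)
E(h) = -2
(c(25, -27) + √(E(5) + P)) + 413 = ((-12 + 25) + √(-2 - 822)) + 413 = (13 + √(-824)) + 413 = (13 + 2*I*√206) + 413 = 426 + 2*I*√206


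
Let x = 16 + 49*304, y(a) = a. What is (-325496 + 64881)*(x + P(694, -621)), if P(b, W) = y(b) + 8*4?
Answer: -4075497370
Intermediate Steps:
P(b, W) = 32 + b (P(b, W) = b + 8*4 = b + 32 = 32 + b)
x = 14912 (x = 16 + 14896 = 14912)
(-325496 + 64881)*(x + P(694, -621)) = (-325496 + 64881)*(14912 + (32 + 694)) = -260615*(14912 + 726) = -260615*15638 = -4075497370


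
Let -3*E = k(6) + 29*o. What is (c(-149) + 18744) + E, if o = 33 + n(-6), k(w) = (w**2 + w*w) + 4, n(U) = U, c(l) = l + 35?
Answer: 55031/3 ≈ 18344.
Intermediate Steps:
c(l) = 35 + l
k(w) = 4 + 2*w**2 (k(w) = (w**2 + w**2) + 4 = 2*w**2 + 4 = 4 + 2*w**2)
o = 27 (o = 33 - 6 = 27)
E = -859/3 (E = -((4 + 2*6**2) + 29*27)/3 = -((4 + 2*36) + 783)/3 = -((4 + 72) + 783)/3 = -(76 + 783)/3 = -1/3*859 = -859/3 ≈ -286.33)
(c(-149) + 18744) + E = ((35 - 149) + 18744) - 859/3 = (-114 + 18744) - 859/3 = 18630 - 859/3 = 55031/3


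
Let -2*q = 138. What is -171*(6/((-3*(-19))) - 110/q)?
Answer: -6684/23 ≈ -290.61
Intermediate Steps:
q = -69 (q = -½*138 = -69)
-171*(6/((-3*(-19))) - 110/q) = -171*(6/((-3*(-19))) - 110/(-69)) = -171*(6/57 - 110*(-1/69)) = -171*(6*(1/57) + 110/69) = -171*(2/19 + 110/69) = -171*2228/1311 = -6684/23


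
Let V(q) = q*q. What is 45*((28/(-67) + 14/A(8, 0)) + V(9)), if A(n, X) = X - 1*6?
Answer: 235920/67 ≈ 3521.2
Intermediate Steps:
A(n, X) = -6 + X (A(n, X) = X - 6 = -6 + X)
V(q) = q²
45*((28/(-67) + 14/A(8, 0)) + V(9)) = 45*((28/(-67) + 14/(-6 + 0)) + 9²) = 45*((28*(-1/67) + 14/(-6)) + 81) = 45*((-28/67 + 14*(-⅙)) + 81) = 45*((-28/67 - 7/3) + 81) = 45*(-553/201 + 81) = 45*(15728/201) = 235920/67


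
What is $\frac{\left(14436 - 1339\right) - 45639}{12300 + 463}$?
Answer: $- \frac{32542}{12763} \approx -2.5497$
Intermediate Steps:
$\frac{\left(14436 - 1339\right) - 45639}{12300 + 463} = \frac{\left(14436 - 1339\right) - 45639}{12763} = \left(13097 - 45639\right) \frac{1}{12763} = \left(-32542\right) \frac{1}{12763} = - \frac{32542}{12763}$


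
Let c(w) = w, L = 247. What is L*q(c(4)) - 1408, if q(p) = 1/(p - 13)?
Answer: -12919/9 ≈ -1435.4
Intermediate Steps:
q(p) = 1/(-13 + p)
L*q(c(4)) - 1408 = 247/(-13 + 4) - 1408 = 247/(-9) - 1408 = 247*(-⅑) - 1408 = -247/9 - 1408 = -12919/9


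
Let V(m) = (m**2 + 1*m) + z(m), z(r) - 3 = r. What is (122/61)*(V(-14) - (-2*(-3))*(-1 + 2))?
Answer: 330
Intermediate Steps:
z(r) = 3 + r
V(m) = 3 + m**2 + 2*m (V(m) = (m**2 + 1*m) + (3 + m) = (m**2 + m) + (3 + m) = (m + m**2) + (3 + m) = 3 + m**2 + 2*m)
(122/61)*(V(-14) - (-2*(-3))*(-1 + 2)) = (122/61)*((3 + (-14)**2 + 2*(-14)) - (-2*(-3))*(-1 + 2)) = (122*(1/61))*((3 + 196 - 28) - 6) = 2*(171 - 1*6) = 2*(171 - 6) = 2*165 = 330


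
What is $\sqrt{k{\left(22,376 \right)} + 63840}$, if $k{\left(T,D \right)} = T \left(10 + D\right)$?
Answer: $26 \sqrt{107} \approx 268.95$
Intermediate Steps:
$\sqrt{k{\left(22,376 \right)} + 63840} = \sqrt{22 \left(10 + 376\right) + 63840} = \sqrt{22 \cdot 386 + 63840} = \sqrt{8492 + 63840} = \sqrt{72332} = 26 \sqrt{107}$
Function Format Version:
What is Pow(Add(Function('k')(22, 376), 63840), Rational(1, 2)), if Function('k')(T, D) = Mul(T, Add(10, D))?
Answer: Mul(26, Pow(107, Rational(1, 2))) ≈ 268.95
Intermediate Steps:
Pow(Add(Function('k')(22, 376), 63840), Rational(1, 2)) = Pow(Add(Mul(22, Add(10, 376)), 63840), Rational(1, 2)) = Pow(Add(Mul(22, 386), 63840), Rational(1, 2)) = Pow(Add(8492, 63840), Rational(1, 2)) = Pow(72332, Rational(1, 2)) = Mul(26, Pow(107, Rational(1, 2)))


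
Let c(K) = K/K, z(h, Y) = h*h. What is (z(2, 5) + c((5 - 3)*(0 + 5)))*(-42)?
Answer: -210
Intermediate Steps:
z(h, Y) = h²
c(K) = 1
(z(2, 5) + c((5 - 3)*(0 + 5)))*(-42) = (2² + 1)*(-42) = (4 + 1)*(-42) = 5*(-42) = -210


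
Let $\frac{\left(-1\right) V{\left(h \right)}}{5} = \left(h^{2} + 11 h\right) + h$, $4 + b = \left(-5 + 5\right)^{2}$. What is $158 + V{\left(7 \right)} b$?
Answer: $2818$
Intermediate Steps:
$b = -4$ ($b = -4 + \left(-5 + 5\right)^{2} = -4 + 0^{2} = -4 + 0 = -4$)
$V{\left(h \right)} = - 60 h - 5 h^{2}$ ($V{\left(h \right)} = - 5 \left(\left(h^{2} + 11 h\right) + h\right) = - 5 \left(h^{2} + 12 h\right) = - 60 h - 5 h^{2}$)
$158 + V{\left(7 \right)} b = 158 + \left(-5\right) 7 \left(12 + 7\right) \left(-4\right) = 158 + \left(-5\right) 7 \cdot 19 \left(-4\right) = 158 - -2660 = 158 + 2660 = 2818$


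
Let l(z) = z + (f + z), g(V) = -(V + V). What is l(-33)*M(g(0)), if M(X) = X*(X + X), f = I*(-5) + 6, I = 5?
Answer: 0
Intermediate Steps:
f = -19 (f = 5*(-5) + 6 = -25 + 6 = -19)
g(V) = -2*V
M(X) = 2*X² (M(X) = X*(2*X) = 2*X²)
l(z) = -19 + 2*z (l(z) = z + (-19 + z) = -19 + 2*z)
l(-33)*M(g(0)) = (-19 + 2*(-33))*(2*(-2*0)²) = (-19 - 66)*(2*0²) = -170*0 = -85*0 = 0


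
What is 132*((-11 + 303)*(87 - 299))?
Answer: -8171328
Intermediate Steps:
132*((-11 + 303)*(87 - 299)) = 132*(292*(-212)) = 132*(-61904) = -8171328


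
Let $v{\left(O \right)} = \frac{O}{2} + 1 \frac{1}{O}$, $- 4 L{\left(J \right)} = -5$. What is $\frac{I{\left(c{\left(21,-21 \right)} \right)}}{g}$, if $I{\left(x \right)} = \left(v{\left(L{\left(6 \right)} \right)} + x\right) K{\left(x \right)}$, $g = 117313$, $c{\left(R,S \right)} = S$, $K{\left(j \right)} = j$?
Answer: $\frac{2349}{670360} \approx 0.0035041$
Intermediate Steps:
$L{\left(J \right)} = \frac{5}{4}$ ($L{\left(J \right)} = \left(- \frac{1}{4}\right) \left(-5\right) = \frac{5}{4}$)
$v{\left(O \right)} = \frac{1}{O} + \frac{O}{2}$ ($v{\left(O \right)} = O \frac{1}{2} + \frac{1}{O} = \frac{O}{2} + \frac{1}{O} = \frac{1}{O} + \frac{O}{2}$)
$I{\left(x \right)} = x \left(\frac{57}{40} + x\right)$ ($I{\left(x \right)} = \left(\left(\frac{1}{\frac{5}{4}} + \frac{1}{2} \cdot \frac{5}{4}\right) + x\right) x = \left(\left(\frac{4}{5} + \frac{5}{8}\right) + x\right) x = \left(\frac{57}{40} + x\right) x = x \left(\frac{57}{40} + x\right)$)
$\frac{I{\left(c{\left(21,-21 \right)} \right)}}{g} = \frac{\frac{1}{40} \left(-21\right) \left(57 + 40 \left(-21\right)\right)}{117313} = \frac{1}{40} \left(-21\right) \left(57 - 840\right) \frac{1}{117313} = \frac{1}{40} \left(-21\right) \left(-783\right) \frac{1}{117313} = \frac{16443}{40} \cdot \frac{1}{117313} = \frac{2349}{670360}$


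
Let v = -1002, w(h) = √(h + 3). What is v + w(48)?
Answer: -1002 + √51 ≈ -994.86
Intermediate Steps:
w(h) = √(3 + h)
v + w(48) = -1002 + √(3 + 48) = -1002 + √51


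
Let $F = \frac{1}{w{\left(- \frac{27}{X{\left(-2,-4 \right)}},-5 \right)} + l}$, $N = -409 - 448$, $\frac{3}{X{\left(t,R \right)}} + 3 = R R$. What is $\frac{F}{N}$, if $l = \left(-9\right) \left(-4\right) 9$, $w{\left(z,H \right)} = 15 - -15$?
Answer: $- \frac{1}{303378} \approx -3.2962 \cdot 10^{-6}$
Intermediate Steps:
$X{\left(t,R \right)} = \frac{3}{-3 + R^{2}}$ ($X{\left(t,R \right)} = \frac{3}{-3 + R R} = \frac{3}{-3 + R^{2}}$)
$w{\left(z,H \right)} = 30$ ($w{\left(z,H \right)} = 15 + 15 = 30$)
$l = 324$ ($l = 36 \cdot 9 = 324$)
$N = -857$ ($N = -409 - 448 = -857$)
$F = \frac{1}{354}$ ($F = \frac{1}{30 + 324} = \frac{1}{354} \approx 0.0028249$)
$\frac{F}{N} = \frac{1}{354 \left(-857\right)} = \frac{1}{354} \left(- \frac{1}{857}\right) = - \frac{1}{303378}$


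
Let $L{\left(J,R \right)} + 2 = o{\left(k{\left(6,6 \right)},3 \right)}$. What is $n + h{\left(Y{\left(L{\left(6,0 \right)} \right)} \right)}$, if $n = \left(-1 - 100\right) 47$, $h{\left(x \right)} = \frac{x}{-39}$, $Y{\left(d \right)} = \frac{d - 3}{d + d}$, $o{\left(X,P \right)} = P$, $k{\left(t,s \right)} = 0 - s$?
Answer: $- \frac{185132}{39} \approx -4747.0$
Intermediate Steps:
$k{\left(t,s \right)} = - s$
$L{\left(J,R \right)} = 1$ ($L{\left(J,R \right)} = -2 + 3 = 1$)
$Y{\left(d \right)} = \frac{-3 + d}{2 d}$
$h{\left(x \right)} = - \frac{x}{39}$ ($h{\left(x \right)} = x \left(- \frac{1}{39}\right) = - \frac{x}{39}$)
$n = -4747$ ($n = \left(-101\right) 47 = -4747$)
$n + h{\left(Y{\left(L{\left(6,0 \right)} \right)} \right)} = -4747 - \frac{\frac{1}{2} \cdot 1^{-1} \left(-3 + 1\right)}{39} = -4747 - \frac{\frac{1}{2} \cdot 1 \left(-2\right)}{39} = -4747 - - \frac{1}{39} = -4747 + \frac{1}{39} = - \frac{185132}{39}$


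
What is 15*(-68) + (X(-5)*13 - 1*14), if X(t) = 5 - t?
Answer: -904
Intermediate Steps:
15*(-68) + (X(-5)*13 - 1*14) = 15*(-68) + ((5 - 1*(-5))*13 - 1*14) = -1020 + ((5 + 5)*13 - 14) = -1020 + (10*13 - 14) = -1020 + (130 - 14) = -1020 + 116 = -904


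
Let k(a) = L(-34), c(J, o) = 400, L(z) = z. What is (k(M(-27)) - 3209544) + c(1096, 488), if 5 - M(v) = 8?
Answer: -3209178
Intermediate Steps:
M(v) = -3 (M(v) = 5 - 1*8 = 5 - 8 = -3)
k(a) = -34
(k(M(-27)) - 3209544) + c(1096, 488) = (-34 - 3209544) + 400 = -3209578 + 400 = -3209178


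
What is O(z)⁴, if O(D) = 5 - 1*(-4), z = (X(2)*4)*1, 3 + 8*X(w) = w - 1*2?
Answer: 6561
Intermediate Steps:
X(w) = -5/8 + w/8 (X(w) = -3/8 + (w - 1*2)/8 = -3/8 + (w - 2)/8 = -3/8 + (-2 + w)/8 = -3/8 + (-¼ + w/8) = -5/8 + w/8)
z = -3/2 (z = ((-5/8 + (⅛)*2)*4)*1 = ((-5/8 + ¼)*4)*1 = -3/8*4*1 = -3/2*1 = -3/2 ≈ -1.5000)
O(D) = 9 (O(D) = 5 + 4 = 9)
O(z)⁴ = 9⁴ = 6561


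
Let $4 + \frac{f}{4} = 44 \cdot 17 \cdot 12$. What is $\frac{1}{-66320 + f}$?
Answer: $- \frac{1}{30432} \approx -3.286 \cdot 10^{-5}$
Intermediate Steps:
$f = 35888$ ($f = -16 + 4 \cdot 44 \cdot 17 \cdot 12 = -16 + 4 \cdot 748 \cdot 12 = -16 + 4 \cdot 8976 = -16 + 35904 = 35888$)
$\frac{1}{-66320 + f} = \frac{1}{-66320 + 35888} = \frac{1}{-30432} = - \frac{1}{30432}$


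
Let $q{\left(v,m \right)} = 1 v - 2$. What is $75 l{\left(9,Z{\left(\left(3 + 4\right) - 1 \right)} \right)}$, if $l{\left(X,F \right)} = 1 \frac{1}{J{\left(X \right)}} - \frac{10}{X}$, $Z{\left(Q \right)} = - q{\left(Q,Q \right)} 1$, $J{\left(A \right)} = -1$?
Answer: $- \frac{475}{3} \approx -158.33$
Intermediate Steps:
$q{\left(v,m \right)} = -2 + v$ ($q{\left(v,m \right)} = v - 2 = -2 + v$)
$Z{\left(Q \right)} = 2 - Q$ ($Z{\left(Q \right)} = - (-2 + Q) 1 = \left(2 - Q\right) 1 = 2 - Q$)
$l{\left(X,F \right)} = -1 - \frac{10}{X}$ ($l{\left(X,F \right)} = 1 \frac{1}{-1} - \frac{10}{X} = 1 \left(-1\right) - \frac{10}{X} = -1 - \frac{10}{X}$)
$75 l{\left(9,Z{\left(\left(3 + 4\right) - 1 \right)} \right)} = 75 \frac{-10 - 9}{9} = 75 \cdot \frac{1}{9} \left(-19\right) = 75 \left(- \frac{19}{9}\right) = - \frac{475}{3}$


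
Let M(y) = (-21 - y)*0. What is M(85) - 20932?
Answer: -20932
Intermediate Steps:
M(y) = 0
M(85) - 20932 = 0 - 20932 = -20932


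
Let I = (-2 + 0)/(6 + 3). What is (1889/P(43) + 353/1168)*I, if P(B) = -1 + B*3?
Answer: -46907/14016 ≈ -3.3467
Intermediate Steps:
I = -2/9 ≈ -0.22222
P(B) = -1 + 3*B
(1889/P(43) + 353/1168)*I = (1889/(-1 + 3*43) + 353/1168)*(-2/9) = (1889/(-1 + 129) + 353*(1/1168))*(-2/9) = (1889/128 + 353/1168)*(-2/9) = (140721/9344)*(-2/9) = -46907/14016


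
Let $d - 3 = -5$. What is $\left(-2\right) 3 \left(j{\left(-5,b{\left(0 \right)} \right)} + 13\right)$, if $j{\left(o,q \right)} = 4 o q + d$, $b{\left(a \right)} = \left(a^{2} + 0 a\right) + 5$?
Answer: $534$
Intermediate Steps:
$b{\left(a \right)} = 5 + a^{2}$ ($b{\left(a \right)} = \left(a^{2} + 0\right) + 5 = a^{2} + 5 = 5 + a^{2}$)
$d = -2$ ($d = 3 - 5 = -2$)
$j{\left(o,q \right)} = -2 + 4 o q$ ($j{\left(o,q \right)} = 4 o q - 2 = -2 + 4 o q$)
$\left(-2\right) 3 \left(j{\left(-5,b{\left(0 \right)} \right)} + 13\right) = \left(-2\right) 3 \left(\left(-2 + 4 \left(-5\right) \left(5 + 0^{2}\right)\right) + 13\right) = - 6 \left(\left(-2 + 4 \left(-5\right) \left(5 + 0\right)\right) + 13\right) = - 6 \left(\left(-2 + 4 \left(-5\right) 5\right) + 13\right) = - 6 \left(\left(-2 - 100\right) + 13\right) = - 6 \left(-102 + 13\right) = \left(-6\right) \left(-89\right) = 534$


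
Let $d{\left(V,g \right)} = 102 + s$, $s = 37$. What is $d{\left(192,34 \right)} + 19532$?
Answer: $19671$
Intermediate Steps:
$d{\left(V,g \right)} = 139$ ($d{\left(V,g \right)} = 102 + 37 = 139$)
$d{\left(192,34 \right)} + 19532 = 139 + 19532 = 19671$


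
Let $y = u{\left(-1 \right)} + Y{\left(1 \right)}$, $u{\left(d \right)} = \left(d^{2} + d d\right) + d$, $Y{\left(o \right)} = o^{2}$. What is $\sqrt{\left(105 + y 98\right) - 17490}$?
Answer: $i \sqrt{17189} \approx 131.11 i$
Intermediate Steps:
$u{\left(d \right)} = d + 2 d^{2}$ ($u{\left(d \right)} = \left(d^{2} + d^{2}\right) + d = 2 d^{2} + d = d + 2 d^{2}$)
$y = 2$ ($y = - (1 + 2 \left(-1\right)) + 1^{2} = - (1 - 2) + 1 = \left(-1\right) \left(-1\right) + 1 = 1 + 1 = 2$)
$\sqrt{\left(105 + y 98\right) - 17490} = \sqrt{\left(105 + 2 \cdot 98\right) - 17490} = \sqrt{\left(105 + 196\right) - 17490} = \sqrt{301 - 17490} = \sqrt{-17189} = i \sqrt{17189}$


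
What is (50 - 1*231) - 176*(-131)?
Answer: 22875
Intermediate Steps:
(50 - 1*231) - 176*(-131) = (50 - 231) + 23056 = -181 + 23056 = 22875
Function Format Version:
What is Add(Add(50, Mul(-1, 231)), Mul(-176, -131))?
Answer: 22875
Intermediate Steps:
Add(Add(50, Mul(-1, 231)), Mul(-176, -131)) = Add(Add(50, -231), 23056) = Add(-181, 23056) = 22875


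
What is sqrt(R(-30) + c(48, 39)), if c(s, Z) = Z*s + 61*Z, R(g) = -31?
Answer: 2*sqrt(1055) ≈ 64.962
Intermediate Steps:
c(s, Z) = 61*Z + Z*s
sqrt(R(-30) + c(48, 39)) = sqrt(-31 + 39*(61 + 48)) = sqrt(-31 + 39*109) = sqrt(-31 + 4251) = sqrt(4220) = 2*sqrt(1055)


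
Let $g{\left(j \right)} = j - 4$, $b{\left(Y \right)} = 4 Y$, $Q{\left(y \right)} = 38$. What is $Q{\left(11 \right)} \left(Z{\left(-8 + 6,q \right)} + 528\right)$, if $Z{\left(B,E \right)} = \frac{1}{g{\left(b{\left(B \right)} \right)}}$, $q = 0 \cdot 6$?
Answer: $\frac{120365}{6} \approx 20061.0$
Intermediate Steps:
$g{\left(j \right)} = -4 + j$
$q = 0$
$Z{\left(B,E \right)} = \frac{1}{-4 + 4 B}$
$Q{\left(11 \right)} \left(Z{\left(-8 + 6,q \right)} + 528\right) = 38 \left(\frac{1}{4 \left(-1 + \left(-8 + 6\right)\right)} + 528\right) = 38 \left(\frac{1}{4 \left(-1 - 2\right)} + 528\right) = 38 \left(\frac{1}{4 \left(-3\right)} + 528\right) = 38 \left(\frac{1}{4} \left(- \frac{1}{3}\right) + 528\right) = 38 \left(- \frac{1}{12} + 528\right) = 38 \cdot \frac{6335}{12} = \frac{120365}{6}$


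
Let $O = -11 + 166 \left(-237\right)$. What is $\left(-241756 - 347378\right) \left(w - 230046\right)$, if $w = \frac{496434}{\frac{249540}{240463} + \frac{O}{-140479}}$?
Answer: $- \frac{65187551765921994864}{754543561} \approx -8.6393 \cdot 10^{10}$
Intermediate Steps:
$O = -39353$ ($O = -11 - 39342 = -39353$)
$w = \frac{284229515290902}{754543561}$ ($w = \frac{496434}{\frac{249540}{240463} - \frac{39353}{-140479}} = \frac{496434}{249540 \cdot \frac{1}{240463} - - \frac{667}{2381}} = \frac{496434}{\frac{249540}{240463} + \frac{667}{2381}} = \frac{496434}{\frac{754543561}{572542403}} = 496434 \cdot \frac{572542403}{754543561} = \frac{284229515290902}{754543561} \approx 3.7669 \cdot 10^{5}$)
$\left(-241756 - 347378\right) \left(w - 230046\right) = \left(-241756 - 347378\right) \left(\frac{284229515290902}{754543561} - 230046\right) = \left(-589134\right) \frac{110649787257096}{754543561} = - \frac{65187551765921994864}{754543561}$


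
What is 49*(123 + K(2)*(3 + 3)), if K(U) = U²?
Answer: 7203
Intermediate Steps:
49*(123 + K(2)*(3 + 3)) = 49*(123 + 2²*(3 + 3)) = 49*(123 + 4*6) = 49*(123 + 24) = 49*147 = 7203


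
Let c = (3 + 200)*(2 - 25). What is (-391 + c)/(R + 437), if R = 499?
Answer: -1265/234 ≈ -5.4060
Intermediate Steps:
c = -4669 (c = 203*(-23) = -4669)
(-391 + c)/(R + 437) = (-391 - 4669)/(499 + 437) = -5060/936 = -5060*1/936 = -1265/234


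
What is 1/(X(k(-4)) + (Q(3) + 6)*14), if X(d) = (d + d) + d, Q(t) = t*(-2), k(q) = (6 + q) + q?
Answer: -⅙ ≈ -0.16667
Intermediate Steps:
k(q) = 6 + 2*q
Q(t) = -2*t
X(d) = 3*d (X(d) = 2*d + d = 3*d)
1/(X(k(-4)) + (Q(3) + 6)*14) = 1/(3*(6 + 2*(-4)) + (-2*3 + 6)*14) = 1/(3*(6 - 8) + (-6 + 6)*14) = 1/(3*(-2) + 0*14) = 1/(-6 + 0) = 1/(-6) = -⅙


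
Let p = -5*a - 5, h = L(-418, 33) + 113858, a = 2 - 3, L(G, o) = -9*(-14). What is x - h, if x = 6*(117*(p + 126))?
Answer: -25532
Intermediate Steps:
L(G, o) = 126
a = -1
h = 113984 (h = 126 + 113858 = 113984)
p = 0 (p = -5*(-1) - 5 = 5 - 5 = 0)
x = 88452 (x = 6*(117*(0 + 126)) = 6*(117*126) = 6*14742 = 88452)
x - h = 88452 - 1*113984 = 88452 - 113984 = -25532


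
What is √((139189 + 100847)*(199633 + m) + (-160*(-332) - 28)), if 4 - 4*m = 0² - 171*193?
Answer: √49899876943 ≈ 2.2338e+5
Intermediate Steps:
m = 33007/4 (m = 1 - (0² - 171*193)/4 = 1 - (0 - 33003)/4 = 1 - ¼*(-33003) = 1 + 33003/4 = 33007/4 ≈ 8251.8)
√((139189 + 100847)*(199633 + m) + (-160*(-332) - 28)) = √((139189 + 100847)*(199633 + 33007/4) + (-160*(-332) - 28)) = √(240036*(831539/4) + (53120 - 28)) = √(49899823851 + 53092) = √49899876943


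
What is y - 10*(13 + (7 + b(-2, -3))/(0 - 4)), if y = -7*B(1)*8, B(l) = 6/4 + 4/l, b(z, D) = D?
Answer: -428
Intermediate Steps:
B(l) = 3/2 + 4/l (B(l) = 6*(¼) + 4/l = 3/2 + 4/l)
y = -308 (y = -7*(3/2 + 4/1)*8 = -7*(3/2 + 4*1)*8 = -7*(3/2 + 4)*8 = -7*11/2*8 = -77/2*8 = -308)
y - 10*(13 + (7 + b(-2, -3))/(0 - 4)) = -308 - 10*(13 + (7 - 3)/(0 - 4)) = -308 - 10*(13 + 4/(-4)) = -308 - 10*(13 + 4*(-¼)) = -308 - 10*(13 - 1) = -308 - 10*12 = -308 - 120 = -428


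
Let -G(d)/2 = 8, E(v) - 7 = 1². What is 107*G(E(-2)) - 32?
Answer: -1744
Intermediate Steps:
E(v) = 8 (E(v) = 7 + 1² = 7 + 1 = 8)
G(d) = -16 (G(d) = -2*8 = -16)
107*G(E(-2)) - 32 = 107*(-16) - 32 = -1712 - 32 = -1744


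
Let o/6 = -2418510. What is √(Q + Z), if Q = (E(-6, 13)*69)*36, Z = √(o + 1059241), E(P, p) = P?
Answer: √(-14904 + I*√13451819) ≈ 14.911 + 122.99*I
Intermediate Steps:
o = -14511060 (o = 6*(-2418510) = -14511060)
Z = I*√13451819 (Z = √(-14511060 + 1059241) = √(-13451819) = I*√13451819 ≈ 3667.7*I)
Q = -14904 (Q = -6*69*36 = -414*36 = -14904)
√(Q + Z) = √(-14904 + I*√13451819)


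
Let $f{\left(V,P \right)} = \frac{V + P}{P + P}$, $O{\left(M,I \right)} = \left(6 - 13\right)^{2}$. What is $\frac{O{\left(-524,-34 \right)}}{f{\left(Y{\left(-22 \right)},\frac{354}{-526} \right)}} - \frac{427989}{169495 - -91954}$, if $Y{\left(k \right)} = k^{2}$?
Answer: $- \frac{58938916089}{33234089635} \approx -1.7734$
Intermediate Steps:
$O{\left(M,I \right)} = 49$ ($O{\left(M,I \right)} = \left(-7\right)^{2} = 49$)
$f{\left(V,P \right)} = \frac{P + V}{2 P}$
$\frac{O{\left(-524,-34 \right)}}{f{\left(Y{\left(-22 \right)},\frac{354}{-526} \right)}} - \frac{427989}{169495 - -91954} = \frac{49}{\frac{1}{2} \frac{1}{354 \frac{1}{-526}} \left(\frac{354}{-526} + \left(-22\right)^{2}\right)} - \frac{427989}{169495 - -91954} = \frac{49}{\frac{1}{2} \frac{1}{354 \left(- \frac{1}{526}\right)} \left(354 \left(- \frac{1}{526}\right) + 484\right)} - \frac{427989}{169495 + 91954} = \frac{49}{\frac{1}{2} \frac{1}{- \frac{177}{263}} \left(- \frac{177}{263} + 484\right)} - \frac{427989}{261449} = \frac{49}{\frac{1}{2} \left(- \frac{263}{177}\right) \frac{127115}{263}} - \frac{427989}{261449} = \frac{49}{- \frac{127115}{354}} - \frac{427989}{261449} = 49 \left(- \frac{354}{127115}\right) - \frac{427989}{261449} = - \frac{17346}{127115} - \frac{427989}{261449} = - \frac{58938916089}{33234089635}$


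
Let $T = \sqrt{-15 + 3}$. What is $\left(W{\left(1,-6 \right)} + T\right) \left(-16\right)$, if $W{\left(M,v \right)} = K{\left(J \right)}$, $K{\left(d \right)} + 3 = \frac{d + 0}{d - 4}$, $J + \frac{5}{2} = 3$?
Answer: $\frac{352}{7} - 32 i \sqrt{3} \approx 50.286 - 55.426 i$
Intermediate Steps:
$J = \frac{1}{2}$ ($J = - \frac{5}{2} + 3 = \frac{1}{2} \approx 0.5$)
$K{\left(d \right)} = -3 + \frac{d}{-4 + d}$ ($K{\left(d \right)} = -3 + \frac{d + 0}{d - 4} = -3 + \frac{d}{-4 + d}$)
$T = 2 i \sqrt{3}$ ($T = \sqrt{-12} = 2 i \sqrt{3} \approx 3.4641 i$)
$W{\left(M,v \right)} = - \frac{22}{7}$ ($W{\left(M,v \right)} = \frac{2 \left(6 - \frac{1}{2}\right)}{-4 + \frac{1}{2}} = \frac{2 \left(6 - \frac{1}{2}\right)}{- \frac{7}{2}} = 2 \left(- \frac{2}{7}\right) \frac{11}{2} = - \frac{22}{7}$)
$\left(W{\left(1,-6 \right)} + T\right) \left(-16\right) = \left(- \frac{22}{7} + 2 i \sqrt{3}\right) \left(-16\right) = \frac{352}{7} - 32 i \sqrt{3}$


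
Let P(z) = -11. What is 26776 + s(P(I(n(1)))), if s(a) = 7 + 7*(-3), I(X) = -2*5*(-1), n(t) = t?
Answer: 26762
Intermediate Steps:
I(X) = 10 (I(X) = -10*(-1) = 10)
s(a) = -14 (s(a) = 7 - 21 = -14)
26776 + s(P(I(n(1)))) = 26776 - 14 = 26762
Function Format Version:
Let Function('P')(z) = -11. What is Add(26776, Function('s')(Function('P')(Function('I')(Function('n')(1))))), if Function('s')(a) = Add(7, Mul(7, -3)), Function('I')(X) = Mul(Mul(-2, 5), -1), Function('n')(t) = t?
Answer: 26762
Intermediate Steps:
Function('I')(X) = 10 (Function('I')(X) = Mul(-10, -1) = 10)
Function('s')(a) = -14 (Function('s')(a) = Add(7, -21) = -14)
Add(26776, Function('s')(Function('P')(Function('I')(Function('n')(1))))) = Add(26776, -14) = 26762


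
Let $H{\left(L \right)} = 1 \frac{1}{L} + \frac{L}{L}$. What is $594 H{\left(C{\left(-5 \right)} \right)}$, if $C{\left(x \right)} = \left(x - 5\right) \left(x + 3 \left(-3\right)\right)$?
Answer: $\frac{41877}{70} \approx 598.24$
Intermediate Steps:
$C{\left(x \right)} = \left(-9 + x\right) \left(-5 + x\right)$ ($C{\left(x \right)} = \left(-5 + x\right) \left(x - 9\right) = \left(-5 + x\right) \left(-9 + x\right) = \left(-9 + x\right) \left(-5 + x\right)$)
$H{\left(L \right)} = 1 + \frac{1}{L}$ ($H{\left(L \right)} = \frac{1}{L} + 1 = 1 + \frac{1}{L}$)
$594 H{\left(C{\left(-5 \right)} \right)} = 594 \frac{1 + \left(45 + \left(-5\right)^{2} - -70\right)}{45 + \left(-5\right)^{2} - -70} = 594 \frac{1 + \left(45 + 25 + 70\right)}{45 + 25 + 70} = 594 \frac{1 + 140}{140} = 594 \cdot \frac{1}{140} \cdot 141 = 594 \cdot \frac{141}{140} = \frac{41877}{70}$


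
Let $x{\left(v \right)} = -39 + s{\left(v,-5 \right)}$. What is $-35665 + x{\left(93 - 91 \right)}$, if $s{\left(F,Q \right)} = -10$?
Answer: $-35714$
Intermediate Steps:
$x{\left(v \right)} = -49$ ($x{\left(v \right)} = -39 - 10 = -49$)
$-35665 + x{\left(93 - 91 \right)} = -35665 - 49 = -35714$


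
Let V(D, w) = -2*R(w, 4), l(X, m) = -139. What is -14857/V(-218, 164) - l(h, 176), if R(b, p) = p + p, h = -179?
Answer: 17081/16 ≈ 1067.6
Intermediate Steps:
R(b, p) = 2*p
V(D, w) = -16 (V(D, w) = -4*4 = -2*8 = -16)
-14857/V(-218, 164) - l(h, 176) = -14857/(-16) - 1*(-139) = -14857*(-1/16) + 139 = 14857/16 + 139 = 17081/16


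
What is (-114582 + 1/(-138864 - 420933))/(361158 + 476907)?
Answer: -12828531971/93829254561 ≈ -0.13672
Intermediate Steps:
(-114582 + 1/(-138864 - 420933))/(361158 + 476907) = (-114582 + 1/(-559797))/838065 = (-114582 - 1/559797)*(1/838065) = -64142659855/559797*1/838065 = -12828531971/93829254561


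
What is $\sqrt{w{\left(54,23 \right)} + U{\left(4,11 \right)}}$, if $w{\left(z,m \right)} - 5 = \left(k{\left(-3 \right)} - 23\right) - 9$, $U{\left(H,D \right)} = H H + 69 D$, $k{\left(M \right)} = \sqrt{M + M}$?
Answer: $\sqrt{748 + i \sqrt{6}} \approx 27.35 + 0.04478 i$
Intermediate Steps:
$k{\left(M \right)} = \sqrt{2} \sqrt{M}$ ($k{\left(M \right)} = \sqrt{2 M} = \sqrt{2} \sqrt{M}$)
$U{\left(H,D \right)} = H^{2} + 69 D$
$w{\left(z,m \right)} = -27 + i \sqrt{6}$ ($w{\left(z,m \right)} = 5 - \left(32 - \sqrt{2} \sqrt{-3}\right) = 5 - \left(32 - \sqrt{2} i \sqrt{3}\right) = 5 - \left(32 - i \sqrt{6}\right) = -27 + i \sqrt{6}$)
$\sqrt{w{\left(54,23 \right)} + U{\left(4,11 \right)}} = \sqrt{\left(-27 + i \sqrt{6}\right) + \left(4^{2} + 69 \cdot 11\right)} = \sqrt{\left(-27 + i \sqrt{6}\right) + \left(16 + 759\right)} = \sqrt{\left(-27 + i \sqrt{6}\right) + 775} = \sqrt{748 + i \sqrt{6}}$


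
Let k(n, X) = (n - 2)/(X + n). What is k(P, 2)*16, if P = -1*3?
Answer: 80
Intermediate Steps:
P = -3
k(n, X) = (-2 + n)/(X + n)
k(P, 2)*16 = ((-2 - 3)/(2 - 3))*16 = (-5/(-1))*16 = -1*(-5)*16 = 5*16 = 80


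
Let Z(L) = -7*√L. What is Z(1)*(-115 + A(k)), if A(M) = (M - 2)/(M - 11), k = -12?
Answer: 18417/23 ≈ 800.74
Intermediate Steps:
A(M) = (-2 + M)/(-11 + M)
Z(1)*(-115 + A(k)) = (-7*√1)*(-115 + (-2 - 12)/(-11 - 12)) = (-7*1)*(-115 - 14/(-23)) = -7*(-115 - 1/23*(-14)) = -7*(-115 + 14/23) = -7*(-2631/23) = 18417/23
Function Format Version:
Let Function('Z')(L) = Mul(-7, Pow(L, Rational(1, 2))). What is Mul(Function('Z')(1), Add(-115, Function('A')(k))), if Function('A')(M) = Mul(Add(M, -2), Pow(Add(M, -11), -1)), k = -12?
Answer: Rational(18417, 23) ≈ 800.74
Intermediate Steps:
Function('A')(M) = Mul(Pow(Add(-11, M), -1), Add(-2, M)) (Function('A')(M) = Mul(Add(-2, M), Pow(Add(-11, M), -1)) = Mul(Pow(Add(-11, M), -1), Add(-2, M)))
Mul(Function('Z')(1), Add(-115, Function('A')(k))) = Mul(Mul(-7, Pow(1, Rational(1, 2))), Add(-115, Mul(Pow(Add(-11, -12), -1), Add(-2, -12)))) = Mul(Mul(-7, 1), Add(-115, Mul(Pow(-23, -1), -14))) = Mul(-7, Add(-115, Mul(Rational(-1, 23), -14))) = Mul(-7, Add(-115, Rational(14, 23))) = Mul(-7, Rational(-2631, 23)) = Rational(18417, 23)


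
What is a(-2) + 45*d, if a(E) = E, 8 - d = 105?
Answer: -4367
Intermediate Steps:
d = -97 (d = 8 - 1*105 = 8 - 105 = -97)
a(-2) + 45*d = -2 + 45*(-97) = -2 - 4365 = -4367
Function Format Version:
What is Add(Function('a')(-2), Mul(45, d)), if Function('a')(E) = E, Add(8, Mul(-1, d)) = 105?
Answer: -4367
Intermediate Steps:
d = -97 (d = Add(8, Mul(-1, 105)) = Add(8, -105) = -97)
Add(Function('a')(-2), Mul(45, d)) = Add(-2, Mul(45, -97)) = Add(-2, -4365) = -4367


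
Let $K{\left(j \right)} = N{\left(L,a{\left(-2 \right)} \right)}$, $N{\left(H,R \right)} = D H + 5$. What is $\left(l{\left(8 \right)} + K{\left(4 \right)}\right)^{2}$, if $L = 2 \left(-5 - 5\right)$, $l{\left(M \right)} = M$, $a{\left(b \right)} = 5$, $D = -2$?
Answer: $2809$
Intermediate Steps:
$L = -20$ ($L = 2 \left(-10\right) = -20$)
$N{\left(H,R \right)} = 5 - 2 H$ ($N{\left(H,R \right)} = - 2 H + 5 = 5 - 2 H$)
$K{\left(j \right)} = 45$ ($K{\left(j \right)} = 5 - -40 = 5 + 40 = 45$)
$\left(l{\left(8 \right)} + K{\left(4 \right)}\right)^{2} = \left(8 + 45\right)^{2} = 53^{2} = 2809$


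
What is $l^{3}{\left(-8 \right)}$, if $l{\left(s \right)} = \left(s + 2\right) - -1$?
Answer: $-125$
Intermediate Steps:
$l{\left(s \right)} = 3 + s$ ($l{\left(s \right)} = \left(2 + s\right) + 1 = 3 + s$)
$l^{3}{\left(-8 \right)} = \left(3 - 8\right)^{3} = \left(-5\right)^{3} = -125$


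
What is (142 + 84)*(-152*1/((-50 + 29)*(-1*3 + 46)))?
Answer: 34352/903 ≈ 38.042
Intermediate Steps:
(142 + 84)*(-152*1/((-50 + 29)*(-1*3 + 46))) = 226*(-152*(-1/(21*(-3 + 46)))) = 226*(-152/(43*(-21))) = 226*(-152/(-903)) = 226*(-152*(-1/903)) = 226*(152/903) = 34352/903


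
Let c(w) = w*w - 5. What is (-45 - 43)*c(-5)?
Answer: -1760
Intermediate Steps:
c(w) = -5 + w² (c(w) = w² - 5 = -5 + w²)
(-45 - 43)*c(-5) = (-45 - 43)*(-5 + (-5)²) = -88*(-5 + 25) = -88*20 = -1760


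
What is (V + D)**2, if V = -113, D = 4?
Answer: 11881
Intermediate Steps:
(V + D)**2 = (-113 + 4)**2 = (-109)**2 = 11881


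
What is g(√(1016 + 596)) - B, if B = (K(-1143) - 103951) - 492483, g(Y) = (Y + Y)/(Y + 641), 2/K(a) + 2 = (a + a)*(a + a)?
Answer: 91116176560341995/152768248899 + 2564*√403/409269 ≈ 5.9643e+5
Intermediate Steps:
K(a) = 2/(-2 + 4*a²) (K(a) = 2/(-2 + (a + a)*(a + a)) = 2/(-2 + (2*a)*(2*a)) = 2/(-2 + 4*a²))
g(Y) = 2*Y/(641 + Y) (g(Y) = (2*Y)/(641 + Y) = 2*Y/(641 + Y))
B = -1558420609297/2612897 (B = (1/(-1 + 2*(-1143)²) - 103951) - 492483 = (1/(-1 + 2*1306449) - 103951) - 492483 = (1/(-1 + 2612898) - 103951) - 492483 = (1/2612897 - 103951) - 492483 = -271613256046/2612897 - 492483 = -1558420609297/2612897 ≈ -5.9643e+5)
g(√(1016 + 596)) - B = 2*√(1016 + 596)/(641 + √(1016 + 596)) - 1*(-1558420609297/2612897) = 2*√1612/(641 + √1612) + 1558420609297/2612897 = 2*(2*√403)/(641 + 2*√403) + 1558420609297/2612897 = 4*√403/(641 + 2*√403) + 1558420609297/2612897 = 1558420609297/2612897 + 4*√403/(641 + 2*√403)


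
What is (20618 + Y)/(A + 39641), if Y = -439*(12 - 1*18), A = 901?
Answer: 11626/20271 ≈ 0.57353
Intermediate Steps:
Y = 2634 (Y = -439*(12 - 18) = -439*(-6) = 2634)
(20618 + Y)/(A + 39641) = (20618 + 2634)/(901 + 39641) = 23252/40542 = 23252*(1/40542) = 11626/20271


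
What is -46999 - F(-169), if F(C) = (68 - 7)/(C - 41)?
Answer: -9869729/210 ≈ -46999.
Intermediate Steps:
F(C) = 61/(-41 + C)
-46999 - F(-169) = -46999 - 61/(-41 - 169) = -46999 - 61/(-210) = -46999 - 61*(-1)/210 = -46999 - 1*(-61/210) = -46999 + 61/210 = -9869729/210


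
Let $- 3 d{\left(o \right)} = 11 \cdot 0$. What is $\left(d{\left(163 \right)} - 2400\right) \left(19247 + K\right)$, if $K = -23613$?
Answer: $10478400$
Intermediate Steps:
$d{\left(o \right)} = 0$ ($d{\left(o \right)} = - \frac{11 \cdot 0}{3} = \left(- \frac{1}{3}\right) 0 = 0$)
$\left(d{\left(163 \right)} - 2400\right) \left(19247 + K\right) = \left(0 - 2400\right) \left(19247 - 23613\right) = \left(-2400\right) \left(-4366\right) = 10478400$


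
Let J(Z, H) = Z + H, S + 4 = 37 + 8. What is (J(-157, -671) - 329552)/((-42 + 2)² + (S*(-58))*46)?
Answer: 82595/26947 ≈ 3.0651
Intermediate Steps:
S = 41 (S = -4 + (37 + 8) = -4 + 45 = 41)
J(Z, H) = H + Z
(J(-157, -671) - 329552)/((-42 + 2)² + (S*(-58))*46) = ((-671 - 157) - 329552)/((-42 + 2)² + (41*(-58))*46) = (-828 - 329552)/((-40)² - 2378*46) = -330380/(1600 - 109388) = -330380/(-107788) = -330380*(-1/107788) = 82595/26947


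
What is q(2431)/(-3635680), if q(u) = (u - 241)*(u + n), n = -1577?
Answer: -93513/181784 ≈ -0.51442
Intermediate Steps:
q(u) = (-1577 + u)*(-241 + u) (q(u) = (u - 241)*(u - 1577) = (-241 + u)*(-1577 + u) = (-1577 + u)*(-241 + u))
q(2431)/(-3635680) = (380057 + 2431² - 1818*2431)/(-3635680) = (380057 + 5909761 - 4419558)*(-1/3635680) = 1870260*(-1/3635680) = -93513/181784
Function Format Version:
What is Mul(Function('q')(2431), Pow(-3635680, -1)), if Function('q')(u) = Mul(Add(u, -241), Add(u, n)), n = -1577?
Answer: Rational(-93513, 181784) ≈ -0.51442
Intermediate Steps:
Function('q')(u) = Mul(Add(-1577, u), Add(-241, u)) (Function('q')(u) = Mul(Add(u, -241), Add(u, -1577)) = Mul(Add(-241, u), Add(-1577, u)) = Mul(Add(-1577, u), Add(-241, u)))
Mul(Function('q')(2431), Pow(-3635680, -1)) = Mul(Add(380057, Pow(2431, 2), Mul(-1818, 2431)), Pow(-3635680, -1)) = Mul(Add(380057, 5909761, -4419558), Rational(-1, 3635680)) = Mul(1870260, Rational(-1, 3635680)) = Rational(-93513, 181784)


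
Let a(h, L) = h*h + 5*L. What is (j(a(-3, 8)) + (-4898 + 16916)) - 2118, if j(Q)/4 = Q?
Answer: 10096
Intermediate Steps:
a(h, L) = h**2 + 5*L
j(Q) = 4*Q
(j(a(-3, 8)) + (-4898 + 16916)) - 2118 = (4*((-3)**2 + 5*8) + (-4898 + 16916)) - 2118 = (4*(9 + 40) + 12018) - 2118 = (4*49 + 12018) - 2118 = (196 + 12018) - 2118 = 12214 - 2118 = 10096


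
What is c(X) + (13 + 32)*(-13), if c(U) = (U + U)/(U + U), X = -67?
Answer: -584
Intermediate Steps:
c(U) = 1 (c(U) = (2*U)/((2*U)) = (2*U)*(1/(2*U)) = 1)
c(X) + (13 + 32)*(-13) = 1 + (13 + 32)*(-13) = 1 + 45*(-13) = 1 - 585 = -584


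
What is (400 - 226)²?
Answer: 30276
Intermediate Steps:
(400 - 226)² = 174² = 30276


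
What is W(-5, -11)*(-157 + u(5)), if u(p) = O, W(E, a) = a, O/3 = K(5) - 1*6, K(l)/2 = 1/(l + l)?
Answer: 9592/5 ≈ 1918.4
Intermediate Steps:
K(l) = 1/l (K(l) = 2/(l + l) = 2/((2*l)) = 2*(1/(2*l)) = 1/l)
O = -87/5 (O = 3*(1/5 - 1*6) = 3*(1/5 - 6) = 3*(-29/5) = -87/5 ≈ -17.400)
u(p) = -87/5
W(-5, -11)*(-157 + u(5)) = -11*(-157 - 87/5) = -11*(-872/5) = 9592/5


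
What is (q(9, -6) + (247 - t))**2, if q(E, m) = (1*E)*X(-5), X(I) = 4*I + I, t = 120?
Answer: 9604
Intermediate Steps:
X(I) = 5*I
q(E, m) = -25*E (q(E, m) = (1*E)*(5*(-5)) = E*(-25) = -25*E)
(q(9, -6) + (247 - t))**2 = (-25*9 + (247 - 1*120))**2 = (-225 + (247 - 120))**2 = (-225 + 127)**2 = (-98)**2 = 9604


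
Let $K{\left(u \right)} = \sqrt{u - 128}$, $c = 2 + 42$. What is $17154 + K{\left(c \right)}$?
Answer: $17154 + 2 i \sqrt{21} \approx 17154.0 + 9.1651 i$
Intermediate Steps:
$c = 44$
$K{\left(u \right)} = \sqrt{-128 + u}$
$17154 + K{\left(c \right)} = 17154 + \sqrt{-128 + 44} = 17154 + \sqrt{-84} = 17154 + 2 i \sqrt{21}$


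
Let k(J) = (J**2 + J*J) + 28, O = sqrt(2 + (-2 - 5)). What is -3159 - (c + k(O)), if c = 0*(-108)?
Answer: -3177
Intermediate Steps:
O = I*sqrt(5) (O = sqrt(2 - 7) = sqrt(-5) = I*sqrt(5) ≈ 2.2361*I)
c = 0
k(J) = 28 + 2*J**2 (k(J) = (J**2 + J**2) + 28 = 2*J**2 + 28 = 28 + 2*J**2)
-3159 - (c + k(O)) = -3159 - (0 + (28 + 2*(I*sqrt(5))**2)) = -3159 - (0 + (28 + 2*(-5))) = -3159 - (0 + (28 - 10)) = -3159 - (0 + 18) = -3159 - 1*18 = -3159 - 18 = -3177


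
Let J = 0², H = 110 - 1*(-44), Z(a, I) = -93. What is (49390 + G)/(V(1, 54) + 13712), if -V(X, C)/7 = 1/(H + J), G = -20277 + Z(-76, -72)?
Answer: 638440/301663 ≈ 2.1164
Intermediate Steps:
H = 154 (H = 110 + 44 = 154)
J = 0
G = -20370 (G = -20277 - 93 = -20370)
V(X, C) = -1/22 (V(X, C) = -7/(154 + 0) = -7/154 = -7*1/154 = -1/22)
(49390 + G)/(V(1, 54) + 13712) = (49390 - 20370)/(-1/22 + 13712) = 29020/(301663/22) = 29020*(22/301663) = 638440/301663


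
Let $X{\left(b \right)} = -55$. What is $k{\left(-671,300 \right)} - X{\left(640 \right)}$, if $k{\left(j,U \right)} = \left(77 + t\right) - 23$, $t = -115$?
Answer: $-6$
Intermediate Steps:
$k{\left(j,U \right)} = -61$ ($k{\left(j,U \right)} = \left(77 - 115\right) - 23 = -38 - 23 = -61$)
$k{\left(-671,300 \right)} - X{\left(640 \right)} = -61 - -55 = -61 + 55 = -6$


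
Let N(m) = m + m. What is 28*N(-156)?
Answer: -8736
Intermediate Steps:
N(m) = 2*m
28*N(-156) = 28*(2*(-156)) = 28*(-312) = -8736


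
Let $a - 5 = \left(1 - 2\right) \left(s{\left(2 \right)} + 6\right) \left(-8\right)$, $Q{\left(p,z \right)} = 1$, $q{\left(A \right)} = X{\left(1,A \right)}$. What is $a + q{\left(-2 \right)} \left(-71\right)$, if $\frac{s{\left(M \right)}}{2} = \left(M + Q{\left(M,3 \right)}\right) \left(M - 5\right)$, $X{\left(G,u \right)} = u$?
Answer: $51$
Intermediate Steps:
$q{\left(A \right)} = A$
$s{\left(M \right)} = 2 \left(1 + M\right) \left(-5 + M\right)$ ($s{\left(M \right)} = 2 \left(M + 1\right) \left(M - 5\right) = 2 \left(1 + M\right) \left(-5 + M\right)$)
$a = -91$ ($a = 5 + \left(1 - 2\right) \left(\left(-10 - 16 + 2 \cdot 2^{2}\right) + 6\right) \left(-8\right) = 5 + - (\left(-10 - 16 + 2 \cdot 4\right) + 6) \left(-8\right) = 5 + - (\left(-10 - 16 + 8\right) + 6) \left(-8\right) = 5 + - (-18 + 6) \left(-8\right) = 5 + \left(-1\right) \left(-12\right) \left(-8\right) = 5 + 12 \left(-8\right) = 5 - 96 = -91$)
$a + q{\left(-2 \right)} \left(-71\right) = -91 - -142 = -91 + 142 = 51$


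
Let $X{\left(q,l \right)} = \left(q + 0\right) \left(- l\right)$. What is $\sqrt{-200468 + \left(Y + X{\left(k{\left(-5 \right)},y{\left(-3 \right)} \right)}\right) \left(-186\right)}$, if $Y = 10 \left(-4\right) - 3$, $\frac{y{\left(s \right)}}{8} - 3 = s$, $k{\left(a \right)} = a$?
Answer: $i \sqrt{192470} \approx 438.71 i$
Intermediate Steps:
$y{\left(s \right)} = 24 + 8 s$
$X{\left(q,l \right)} = - l q$ ($X{\left(q,l \right)} = q \left(- l\right) = - l q$)
$Y = -43$ ($Y = -40 - 3 = -43$)
$\sqrt{-200468 + \left(Y + X{\left(k{\left(-5 \right)},y{\left(-3 \right)} \right)}\right) \left(-186\right)} = \sqrt{-200468 + \left(-43 - \left(24 + 8 \left(-3\right)\right) \left(-5\right)\right) \left(-186\right)} = \sqrt{-200468 + \left(-43 - \left(24 - 24\right) \left(-5\right)\right) \left(-186\right)} = \sqrt{-200468 + \left(-43 - 0 \left(-5\right)\right) \left(-186\right)} = \sqrt{-200468 + \left(-43 + 0\right) \left(-186\right)} = \sqrt{-200468 - -7998} = \sqrt{-200468 + 7998} = \sqrt{-192470} = i \sqrt{192470}$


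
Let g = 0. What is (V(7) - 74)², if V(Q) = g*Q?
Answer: 5476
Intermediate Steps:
V(Q) = 0 (V(Q) = 0*Q = 0)
(V(7) - 74)² = (0 - 74)² = (-74)² = 5476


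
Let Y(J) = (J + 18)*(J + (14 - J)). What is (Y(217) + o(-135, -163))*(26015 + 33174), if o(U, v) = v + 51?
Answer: 188102642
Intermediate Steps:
Y(J) = 252 + 14*J (Y(J) = (18 + J)*14 = 252 + 14*J)
o(U, v) = 51 + v
(Y(217) + o(-135, -163))*(26015 + 33174) = ((252 + 14*217) + (51 - 163))*(26015 + 33174) = ((252 + 3038) - 112)*59189 = (3290 - 112)*59189 = 3178*59189 = 188102642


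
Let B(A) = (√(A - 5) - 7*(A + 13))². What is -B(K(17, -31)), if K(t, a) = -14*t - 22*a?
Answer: -10234040 + 6398*√439 ≈ -1.0100e+7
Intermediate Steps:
K(t, a) = -22*a - 14*t
B(A) = (-91 + √(-5 + A) - 7*A)² (B(A) = (√(-5 + A) - 7*(13 + A))² = (√(-5 + A) + (-91 - 7*A))² = (-91 + √(-5 + A) - 7*A)²)
-B(K(17, -31)) = -(91 - √(-5 + (-22*(-31) - 14*17)) + 7*(-22*(-31) - 14*17))² = -(91 - √(-5 + (682 - 238)) + 7*(682 - 238))² = -(91 - √(-5 + 444) + 7*444)² = -(91 - √439 + 3108)² = -(3199 - √439)²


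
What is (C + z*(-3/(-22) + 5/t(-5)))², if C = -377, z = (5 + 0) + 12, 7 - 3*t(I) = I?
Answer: 241833601/1936 ≈ 1.2491e+5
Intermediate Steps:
t(I) = 7/3 - I/3
z = 17 (z = 5 + 12 = 17)
(C + z*(-3/(-22) + 5/t(-5)))² = (-377 + 17*(-3/(-22) + 5/(7/3 - ⅓*(-5))))² = (-377 + 17*(-3*(-1/22) + 5/(7/3 + 5/3)))² = (-377 + 17*(3/22 + 5/4))² = (-377 + 17*(61/44))² = (-377 + 1037/44)² = (-15551/44)² = 241833601/1936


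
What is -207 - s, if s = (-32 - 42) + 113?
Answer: -246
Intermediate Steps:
s = 39 (s = -74 + 113 = 39)
-207 - s = -207 - 1*39 = -207 - 39 = -246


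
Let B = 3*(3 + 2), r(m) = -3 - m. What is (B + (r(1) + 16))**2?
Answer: 729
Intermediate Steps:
B = 15 (B = 3*5 = 15)
(B + (r(1) + 16))**2 = (15 + ((-3 - 1*1) + 16))**2 = (15 + ((-3 - 1) + 16))**2 = (15 + (-4 + 16))**2 = (15 + 12)**2 = 27**2 = 729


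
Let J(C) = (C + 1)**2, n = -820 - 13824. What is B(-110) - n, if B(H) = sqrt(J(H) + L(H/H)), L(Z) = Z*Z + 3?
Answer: 14644 + sqrt(11885) ≈ 14753.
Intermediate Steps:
n = -14644
J(C) = (1 + C)**2
L(Z) = 3 + Z**2 (L(Z) = Z**2 + 3 = 3 + Z**2)
B(H) = sqrt(4 + (1 + H)**2) (B(H) = sqrt((1 + H)**2 + (3 + (H/H)**2)) = sqrt((1 + H)**2 + (3 + 1**2)) = sqrt((1 + H)**2 + (3 + 1)) = sqrt((1 + H)**2 + 4) = sqrt(4 + (1 + H)**2))
B(-110) - n = sqrt(4 + (1 - 110)**2) - 1*(-14644) = sqrt(4 + (-109)**2) + 14644 = sqrt(4 + 11881) + 14644 = sqrt(11885) + 14644 = 14644 + sqrt(11885)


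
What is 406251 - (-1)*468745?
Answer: 874996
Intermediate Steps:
406251 - (-1)*468745 = 406251 - 1*(-468745) = 406251 + 468745 = 874996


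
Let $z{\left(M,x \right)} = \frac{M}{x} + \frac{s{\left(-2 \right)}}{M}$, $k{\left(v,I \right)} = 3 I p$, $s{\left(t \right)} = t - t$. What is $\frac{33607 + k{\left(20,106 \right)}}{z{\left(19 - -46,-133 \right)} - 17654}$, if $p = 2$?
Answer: $- \frac{4554319}{2348047} \approx -1.9396$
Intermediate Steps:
$s{\left(t \right)} = 0$
$k{\left(v,I \right)} = 6 I$ ($k{\left(v,I \right)} = 3 I 2 = 6 I$)
$z{\left(M,x \right)} = \frac{M}{x}$ ($z{\left(M,x \right)} = \frac{M}{x} + \frac{0}{M} = \frac{M}{x} + 0 = \frac{M}{x}$)
$\frac{33607 + k{\left(20,106 \right)}}{z{\left(19 - -46,-133 \right)} - 17654} = \frac{33607 + 6 \cdot 106}{\frac{19 - -46}{-133} - 17654} = \frac{33607 + 636}{\left(19 + 46\right) \left(- \frac{1}{133}\right) - 17654} = \frac{34243}{65 \left(- \frac{1}{133}\right) - 17654} = \frac{34243}{- \frac{65}{133} - 17654} = \frac{34243}{- \frac{2348047}{133}} = 34243 \left(- \frac{133}{2348047}\right) = - \frac{4554319}{2348047}$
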